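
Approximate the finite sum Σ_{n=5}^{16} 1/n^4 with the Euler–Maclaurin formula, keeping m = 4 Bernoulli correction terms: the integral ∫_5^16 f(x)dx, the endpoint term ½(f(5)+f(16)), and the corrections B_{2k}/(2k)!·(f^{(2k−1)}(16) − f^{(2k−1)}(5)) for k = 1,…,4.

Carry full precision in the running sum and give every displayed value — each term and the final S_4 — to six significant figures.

Integral: ∫_5^16 1/x^4 dx = 0.00258529.
½[f(5) + f(16)] = ½[0.00160000 + 1.52588e-05] = 0.000807629.
So far: 0.00339292.
Order-1 term: 1/12 · (-3.81470e-06 − (-0.00128000)) = 0.000106349.
Partial sum through k=1: 0.00349926.
Order-2 term: −1/720 · (-4.47035e-07 − (-0.00153600)) = -2.13271e-06.
Partial sum through k=2: 0.00349713.
Order-3 term: 1/30240 · (-9.77889e-08 − (-0.00344064)) = 1.13775e-07.
Partial sum through k=3: 0.00349725.
Order-4 term: −1/1209600 · (-3.43789e-08 − (-0.0123863)) = -1.02400e-08.

S_4 ≈ 0.00349724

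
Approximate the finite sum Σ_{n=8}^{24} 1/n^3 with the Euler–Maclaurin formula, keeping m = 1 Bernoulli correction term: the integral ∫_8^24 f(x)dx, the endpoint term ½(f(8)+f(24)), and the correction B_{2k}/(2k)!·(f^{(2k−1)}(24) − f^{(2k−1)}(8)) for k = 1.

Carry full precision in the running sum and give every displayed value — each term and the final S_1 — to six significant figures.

The integral term ∫_8^24 1/x^3 dx = 0.00694444.
Boundary: ½(f(8) + f(24)) = ½(0.00195312 + 7.23380e-05) = 0.00101273.
Integral + boundary = 0.00795718.
Correction k=1: B_{2}/2! · (f^{(1)}(24) − f^{(1)}(8)) = 1/12 · (-9.04225e-06 − (-0.000732422)) = 6.02816e-05.

S_1 ≈ 0.00801746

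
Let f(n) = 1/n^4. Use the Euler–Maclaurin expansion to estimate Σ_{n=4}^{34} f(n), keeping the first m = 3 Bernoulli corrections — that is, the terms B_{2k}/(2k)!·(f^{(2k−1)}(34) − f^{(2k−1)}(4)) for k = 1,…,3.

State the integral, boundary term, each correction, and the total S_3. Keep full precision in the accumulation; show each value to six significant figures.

∫_4^34 1/x^4 dx evaluates to 0.00519985.
½[f(4) + f(34)] = ½[0.00390625 + 7.48315e-07] = 0.00195350.
Integral + boundary = 0.00715335.
Correction k=1: B_{2}/2! · (f^{(1)}(34) − f^{(1)}(4)) = 1/12 · (-8.80370e-08 − (-0.00390625)) = 0.000325513.
Running total after k=1: 0.00747887.
Correction k=2: B_{4}/4! · (f^{(3)}(34) − f^{(3)}(4)) = −1/720 · (-2.28470e-09 − (-0.00732422)) = -1.01725e-05.
Running total after k=2: 0.00746869.
Correction k=3: B_{6}/6! · (f^{(5)}(34) − f^{(5)}(4)) = 1/30240 · (-1.10677e-10 − (-0.0256348)) = 8.47710e-07.

S_3 ≈ 0.00746954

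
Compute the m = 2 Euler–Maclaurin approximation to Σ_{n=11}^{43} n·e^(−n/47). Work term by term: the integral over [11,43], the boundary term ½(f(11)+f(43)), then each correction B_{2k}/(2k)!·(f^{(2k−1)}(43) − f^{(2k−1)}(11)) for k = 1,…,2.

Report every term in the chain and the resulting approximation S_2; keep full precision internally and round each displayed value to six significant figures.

The integral term ∫_11^43 x·e^(−x/47) dx = 462.795.
Endpoint term: (f(11) + f(43))/2 = (8.70461 + 17.2240)/2 = 12.9643.
So far: 475.759.
k=1: B_{2}/(2)! × [f^{(1)}(43) − f^{(1)}(11)] = 1/12 × (0.0340901 − 0.606124) = -0.0476695.
Running total after k=1: 475.712.
k=2: B_{4}/(4)! × [f^{(3)}(43) − f^{(3)}(11)] = −1/720 × (0.000378094 − 0.000990847) = 8.51046e-07.

S_2 ≈ 475.712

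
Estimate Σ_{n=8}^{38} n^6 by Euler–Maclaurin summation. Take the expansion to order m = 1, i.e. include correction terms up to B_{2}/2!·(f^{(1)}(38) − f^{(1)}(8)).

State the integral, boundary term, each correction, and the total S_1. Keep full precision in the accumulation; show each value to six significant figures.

Integral: ∫_8^38 x^6 dx = 1.63448e+10.
½[f(8) + f(38)] = ½[262144 + 3.01094e+09] = 1.50560e+09.
Running total after boundary: 1.78504e+10.
Order-1 term: 1/12 · (4.75411e+08 − 196608) = 3.96012e+07.

S_1 ≈ 1.78900e+10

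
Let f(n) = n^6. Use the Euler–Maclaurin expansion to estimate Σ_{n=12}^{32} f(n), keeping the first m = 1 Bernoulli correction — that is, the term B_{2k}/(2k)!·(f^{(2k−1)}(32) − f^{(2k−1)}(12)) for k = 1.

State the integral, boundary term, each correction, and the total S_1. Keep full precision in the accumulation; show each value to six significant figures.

Integral: ∫_12^32 x^6 dx = 4.90342e+09.
Endpoint term: (f(12) + f(32))/2 = (2.98598e+06 + 1.07374e+09)/2 = 5.38364e+08.
Integral + boundary = 5.44178e+09.
Correction k=1: B_{2}/2! · (f^{(1)}(32) − f^{(1)}(12)) = 1/12 · (2.01327e+08 − 1.49299e+06) = 1.66528e+07.

S_1 ≈ 5.45843e+09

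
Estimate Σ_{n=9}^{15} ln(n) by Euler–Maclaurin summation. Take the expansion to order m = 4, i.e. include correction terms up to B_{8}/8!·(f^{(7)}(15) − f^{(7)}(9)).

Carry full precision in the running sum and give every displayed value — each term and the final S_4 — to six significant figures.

Integral: ∫_9^15 ln(x) dx = 14.8457.
½[f(9) + f(15)] = ½[2.19722 + 2.70805] = 2.45264.
So far: 17.2984.
Correction k=1: B_{2}/2! · (f^{(1)}(15) − f^{(1)}(9)) = 1/12 · (0.0666667 − 0.111111) = -0.00370370.
Running total after k=1: 17.2947.
Correction k=2: B_{4}/4! · (f^{(3)}(15) − f^{(3)}(9)) = −1/720 · (0.000592593 − 0.00274348) = 2.98735e-06.
Running total after k=2: 17.2947.
Correction k=3: B_{6}/6! · (f^{(5)}(15) − f^{(5)}(9)) = 1/30240 · (3.16049e-05 − 0.000406442) = -1.23954e-08.
Running total after k=3: 17.2947.
Correction k=4: B_{8}/8! · (f^{(7)}(15) − f^{(7)}(9)) = −1/1209600 · (4.21399e-06 − 0.000150534) = 1.20966e-10.

S_4 ≈ 17.2947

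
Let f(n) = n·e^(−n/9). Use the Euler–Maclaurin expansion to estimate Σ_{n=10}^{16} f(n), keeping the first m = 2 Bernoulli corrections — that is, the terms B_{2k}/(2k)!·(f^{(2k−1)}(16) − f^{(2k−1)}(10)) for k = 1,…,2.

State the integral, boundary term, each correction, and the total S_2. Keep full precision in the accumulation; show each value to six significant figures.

Integral: ∫_10^16 x·e^(−x/9) dx = 18.2640.
Endpoint term: (f(10) + f(16))/2 = (3.29193 + 2.70421)/2 = 2.99807.
Integral + boundary = 21.2621.
k=1: B_{2}/(2)! × [f^{(1)}(16) − f^{(1)}(10)] = 1/12 × (-0.131455 − (-0.0365770)) = -0.00790648.
After k=1: 21.2542.
k=2: B_{4}/(4)! × [f^{(3)}(16) − f^{(3)}(10)] = −1/720 × (0.00255027 − 0.00767665) = 7.11998e-06.

S_2 ≈ 21.2542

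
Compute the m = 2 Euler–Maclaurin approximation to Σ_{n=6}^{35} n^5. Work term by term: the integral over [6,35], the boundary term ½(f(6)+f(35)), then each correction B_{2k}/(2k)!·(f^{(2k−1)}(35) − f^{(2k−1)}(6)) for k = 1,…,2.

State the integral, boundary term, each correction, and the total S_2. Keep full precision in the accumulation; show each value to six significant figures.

The integral term ∫_6^35 x^5 dx = 3.06370e+08.
½[f(6) + f(35)] = ½[7776.00 + 5.25219e+07] = 2.62648e+07.
So far: 3.32635e+08.
Order-1 term: 1/12 · (7.50312e+06 − 6480.00) = 624720.
After k=1: 3.33259e+08.
Order-2 term: −1/720 · (73500.0 − 2160.00) = -99.0833.

S_2 ≈ 3.33259e+08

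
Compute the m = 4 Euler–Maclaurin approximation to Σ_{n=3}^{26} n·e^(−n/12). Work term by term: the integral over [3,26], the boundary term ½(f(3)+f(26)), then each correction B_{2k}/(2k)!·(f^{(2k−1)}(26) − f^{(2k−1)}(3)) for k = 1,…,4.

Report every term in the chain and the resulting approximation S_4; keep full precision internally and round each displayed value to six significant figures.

S_4 ≈ 90.5430

∫_3^26 x·e^(−x/12) dx evaluates to 87.9453.
Boundary: ½(f(3) + f(26)) = ½(2.33640 + 2.97853) = 2.65747.
Running total after boundary: 90.6028.
Correction k=1: B_{2}/2! · (f^{(1)}(26) − f^{(1)}(3)) = 1/12 · (-0.133652 − 0.584101) = -0.0598127.
Running total after k=1: 90.5430.
Correction k=2: B_{4}/4! · (f^{(3)}(26) − f^{(3)}(3)) = −1/720 · (0.000662956 − 0.0148729) = 1.97361e-05.
Running total after k=2: 90.5430.
Correction k=3: B_{6}/6! · (f^{(5)}(26) − f^{(5)}(3)) = 1/30240 · (1.56531e-05 − 0.000178400) = -5.38184e-09.
Running total after k=3: 90.5430.
Correction k=4: B_{8}/8! · (f^{(7)}(26) − f^{(7)}(3)) = −1/1209600 · (1.85433e-07 − 1.76053e-06) = 1.30216e-12.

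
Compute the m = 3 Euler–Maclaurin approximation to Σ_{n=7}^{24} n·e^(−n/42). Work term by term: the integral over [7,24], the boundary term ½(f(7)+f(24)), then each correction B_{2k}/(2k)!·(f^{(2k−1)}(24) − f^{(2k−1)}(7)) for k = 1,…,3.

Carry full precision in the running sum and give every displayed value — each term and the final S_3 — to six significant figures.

S_3 ≈ 186.361

Integral: ∫_7^24 x·e^(−x/42) dx = 176.661.
Boundary: ½(f(7) + f(24)) = ½(5.92537 + 13.5532) = 9.73930.
So far: 186.400.
k=1: B_{2}/(2)! × [f^{(1)}(24) − f^{(1)}(7)] = 1/12 × (0.242022 − 0.705401) = -0.0386149.
Running total after k=1: 186.361.
k=2: B_{4}/(4)! × [f^{(3)}(24) − f^{(3)}(7)] = −1/720 × (0.000777471 − 0.00135962) = 8.08537e-07.
Running total after k=2: 186.361.
k=3: B_{6}/(6)! × [f^{(5)}(24) − f^{(5)}(7)] = 1/30240 × (8.03708e-07 − 1.31482e-06) = -1.69019e-11.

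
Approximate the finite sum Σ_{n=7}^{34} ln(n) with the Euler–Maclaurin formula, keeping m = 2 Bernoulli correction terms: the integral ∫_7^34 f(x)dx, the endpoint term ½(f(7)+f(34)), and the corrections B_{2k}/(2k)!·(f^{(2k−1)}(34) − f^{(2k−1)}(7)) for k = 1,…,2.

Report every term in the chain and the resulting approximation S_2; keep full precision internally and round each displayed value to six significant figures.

S_2 ≈ 82.0016

The integral term ∫_7^34 ln(x) dx = 79.2749.
½[f(7) + f(34)] = ½[1.94591 + 3.52636] = 2.73614.
Running total after boundary: 82.0110.
k=1: B_{2}/(2)! × [f^{(1)}(34) − f^{(1)}(7)] = 1/12 × (0.0294118 − 0.142857) = -0.00945378.
After k=1: 82.0016.
k=2: B_{4}/(4)! × [f^{(3)}(34) − f^{(3)}(7)] = −1/720 × (5.08854e-05 − 0.00583090) = 8.02780e-06.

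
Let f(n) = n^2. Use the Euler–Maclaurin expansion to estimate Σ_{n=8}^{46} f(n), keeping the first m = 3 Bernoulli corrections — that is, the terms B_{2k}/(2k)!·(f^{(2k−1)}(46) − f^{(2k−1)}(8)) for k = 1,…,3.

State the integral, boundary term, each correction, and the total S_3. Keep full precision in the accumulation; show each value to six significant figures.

S_3 ≈ 33371.0

∫_8^46 x^2 dx evaluates to 32274.7.
Endpoint term: (f(8) + f(46))/2 = (64.0000 + 2116.00)/2 = 1090.00.
So far: 33364.7.
k=1: B_{2}/(2)! × [f^{(1)}(46) − f^{(1)}(8)] = 1/12 × (92.0000 − 16.0000) = 6.33333.
After k=1: 33371.0.
k=2: B_{4}/(4)! × [f^{(3)}(46) − f^{(3)}(8)] = −1/720 × (0.00000 − 0.00000) = 0.00000.
After k=2: 33371.0.
k=3: B_{6}/(6)! × [f^{(5)}(46) − f^{(5)}(8)] = 1/30240 × (0.00000 − 0.00000) = 0.00000.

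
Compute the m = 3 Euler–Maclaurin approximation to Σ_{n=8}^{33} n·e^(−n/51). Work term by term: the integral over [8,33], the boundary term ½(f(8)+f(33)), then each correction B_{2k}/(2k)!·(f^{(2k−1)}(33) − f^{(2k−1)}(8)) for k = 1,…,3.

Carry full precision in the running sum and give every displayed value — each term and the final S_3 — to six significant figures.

Integral: ∫_8^33 x·e^(−x/51) dx = 329.126.
Boundary: ½(f(8) + f(33)) = ½(6.83857 + 17.2783) = 12.0584.
Running total after boundary: 341.184.
Order-1 term: 1/12 · (0.184794 − 0.720732) = -0.0446615.
Partial sum through k=1: 341.140.
Order-2 term: −1/720 · (0.000473649 − 0.000934400) = 6.39932e-07.
Partial sum through k=2: 341.140.
Order-3 term: 1/30240 · (3.36890e-07 − 6.11958e-07) = -9.09616e-12.

S_3 ≈ 341.140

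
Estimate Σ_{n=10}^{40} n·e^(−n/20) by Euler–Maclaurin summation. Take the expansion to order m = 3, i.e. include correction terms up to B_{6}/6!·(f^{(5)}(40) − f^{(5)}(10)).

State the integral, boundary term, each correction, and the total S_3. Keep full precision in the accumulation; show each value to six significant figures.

S_3 ≈ 207.219

Integral: ∫_10^40 x·e^(−x/20) dx = 201.516.
Boundary: ½(f(10) + f(40)) = ½(6.06531 + 5.41341) = 5.73936.
So far: 207.255.
Order-1 term: 1/12 · (-0.135335 − 0.303265) = -0.0365501.
Partial sum through k=1: 207.219.
Order-2 term: −1/720 · (0.000338338 − 0.00379082) = 4.79511e-06.
Partial sum through k=2: 207.219.
Order-3 term: 1/30240 · (2.53754e-06 − 1.70587e-05) = -4.80196e-10.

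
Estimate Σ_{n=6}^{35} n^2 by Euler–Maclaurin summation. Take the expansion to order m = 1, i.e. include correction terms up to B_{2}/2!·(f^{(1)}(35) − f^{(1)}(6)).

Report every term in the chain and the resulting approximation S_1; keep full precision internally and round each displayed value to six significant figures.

S_1 ≈ 14855.0

Integral: ∫_6^35 x^2 dx = 14219.7.
Boundary: ½(f(6) + f(35)) = ½(36.0000 + 1225.00) = 630.500.
Integral + boundary = 14850.2.
k=1: B_{2}/(2)! × [f^{(1)}(35) − f^{(1)}(6)] = 1/12 × (70.0000 − 12.0000) = 4.83333.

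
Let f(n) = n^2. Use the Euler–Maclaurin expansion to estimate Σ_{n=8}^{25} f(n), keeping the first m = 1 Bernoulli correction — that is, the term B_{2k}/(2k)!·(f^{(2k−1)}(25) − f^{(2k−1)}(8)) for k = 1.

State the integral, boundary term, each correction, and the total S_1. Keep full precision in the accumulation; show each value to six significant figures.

S_1 ≈ 5385.00

Integral: ∫_8^25 x^2 dx = 5037.67.
½[f(8) + f(25)] = ½[64.0000 + 625.000] = 344.500.
So far: 5382.17.
Order-1 term: 1/12 · (50.0000 − 16.0000) = 2.83333.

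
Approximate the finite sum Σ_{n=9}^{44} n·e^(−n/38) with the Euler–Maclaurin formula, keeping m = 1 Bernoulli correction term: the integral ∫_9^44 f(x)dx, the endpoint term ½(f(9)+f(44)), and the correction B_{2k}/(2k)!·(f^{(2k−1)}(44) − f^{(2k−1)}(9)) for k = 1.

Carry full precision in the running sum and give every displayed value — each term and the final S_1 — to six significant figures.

S_1 ≈ 440.887

The integral term ∫_9^44 x·e^(−x/38) dx = 430.479.
Endpoint term: (f(9) + f(44))/2 = (7.10204 + 13.8225)/2 = 10.4623.
So far: 440.942.
Order-1 term: 1/12 · (-0.0496021 − 0.602220) = -0.0543185.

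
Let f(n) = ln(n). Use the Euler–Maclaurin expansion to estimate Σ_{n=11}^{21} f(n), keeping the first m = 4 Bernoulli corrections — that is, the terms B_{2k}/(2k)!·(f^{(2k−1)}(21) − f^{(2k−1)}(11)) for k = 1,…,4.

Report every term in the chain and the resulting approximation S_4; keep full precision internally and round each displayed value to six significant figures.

Integral: ∫_11^21 ln(x) dx = 27.5581.
½[f(11) + f(21)] = ½[2.39790 + 3.04452] = 2.72121.
Integral + boundary = 30.2793.
Correction k=1: B_{2}/2! · (f^{(1)}(21) − f^{(1)}(11)) = 1/12 · (0.0476190 − 0.0909091) = -0.00360750.
After k=1: 30.2757.
Correction k=2: B_{4}/4! · (f^{(3)}(21) − f^{(3)}(11)) = −1/720 · (0.000215959 − 0.00150263) = 1.78704e-06.
After k=2: 30.2757.
Correction k=3: B_{6}/6! · (f^{(5)}(21) − f^{(5)}(11)) = 1/30240 · (5.87645e-06 − 0.000149021) = -4.73362e-09.
After k=3: 30.2757.
Correction k=4: B_{8}/8! · (f^{(7)}(21) − f^{(7)}(11)) = −1/1209600 · (3.99758e-07 − 3.69474e-05) = 3.02146e-11.

S_4 ≈ 30.2757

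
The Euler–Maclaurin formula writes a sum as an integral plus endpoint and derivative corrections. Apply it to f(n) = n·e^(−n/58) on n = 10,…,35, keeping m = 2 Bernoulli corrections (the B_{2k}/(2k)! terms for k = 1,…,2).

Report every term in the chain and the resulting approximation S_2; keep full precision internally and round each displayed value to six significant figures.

S_2 ≈ 383.032

Integral: ∫_10^35 x·e^(−x/58) dx = 369.292.
½[f(10) + f(35)] = ½[8.41631 + 19.1423] = 13.7793.
Running total after boundary: 383.072.
Order-1 term: 1/12 · (0.216883 − 0.696522) = -0.0399699.
After k=1: 383.032.
Order-2 term: −1/720 · (0.000389634 − 0.000707427) = 4.41379e-07.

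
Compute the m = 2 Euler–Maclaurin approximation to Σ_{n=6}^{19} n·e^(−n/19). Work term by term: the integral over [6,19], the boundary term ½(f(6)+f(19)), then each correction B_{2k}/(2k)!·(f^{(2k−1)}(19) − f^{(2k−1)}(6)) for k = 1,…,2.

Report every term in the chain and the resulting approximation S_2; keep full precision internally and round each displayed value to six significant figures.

S_2 ≈ 86.4081

∫_6^19 x·e^(−x/19) dx evaluates to 80.7672.
Endpoint term: (f(6) + f(19))/2 = (4.37528 + 6.98971)/2 = 5.68249.
So far: 86.4497.
k=1: B_{2}/(2)! × [f^{(1)}(19) − f^{(1)}(6)] = 1/12 × (0.00000 − 0.498935) = -0.0415779.
Running total after k=1: 86.4081.
k=2: B_{4}/(4)! × [f^{(3)}(19) − f^{(3)}(6)] = −1/720 × (0.00203811 − 0.00542205) = 4.69992e-06.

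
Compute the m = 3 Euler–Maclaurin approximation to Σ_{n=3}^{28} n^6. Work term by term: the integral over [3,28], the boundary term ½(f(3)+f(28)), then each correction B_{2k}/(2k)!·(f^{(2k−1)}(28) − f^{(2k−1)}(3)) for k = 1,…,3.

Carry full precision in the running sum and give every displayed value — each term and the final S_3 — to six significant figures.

∫_3^28 x^6 dx evaluates to 1.92756e+09.
Boundary: ½(f(3) + f(28)) = ½(729.000 + 4.81890e+08) = 2.40946e+08.
Running total after boundary: 2.16851e+09.
Order-1 term: 1/12 · (1.03262e+08 − 1458.00) = 8.60506e+06.
Partial sum through k=1: 2.17711e+09.
Order-2 term: −1/720 · (2.63424e+06 − 3240.00) = -3654.17.
Partial sum through k=2: 2.17711e+09.
Order-3 term: 1/30240 · (20160.0 − 2160.00) = 0.595238.

S_3 ≈ 2.17711e+09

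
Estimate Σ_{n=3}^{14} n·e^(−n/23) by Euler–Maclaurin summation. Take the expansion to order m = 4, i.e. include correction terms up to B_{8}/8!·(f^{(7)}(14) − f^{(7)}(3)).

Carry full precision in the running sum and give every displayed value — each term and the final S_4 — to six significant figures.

S_4 ≈ 66.9568

Integral: ∫_3^14 x·e^(−x/23) dx = 61.8777.
½[f(3) + f(14)] = ½[2.63314 + 7.61684] = 5.12499.
Integral + boundary = 67.0027.
k=1: B_{2}/(2)! × [f^{(1)}(14) − f^{(1)}(3)] = 1/12 × (0.212893 − 0.763229) = -0.0458614.
After k=1: 66.9568.
k=2: B_{4}/(4)! × [f^{(3)}(14) − f^{(3)}(3)] = −1/720 × (0.00245938 − 0.00476117) = 3.19692e-06.
After k=2: 66.9568.
k=3: B_{6}/(6)! × [f^{(5)}(14) − f^{(5)}(3)] = 1/30240 × (8.53747e-06 − 1.52733e-05) = -2.22744e-10.
After k=3: 66.9568.
k=4: B_{8}/(8)! × [f^{(7)}(14) − f^{(7)}(3)] = −1/1209600 × (2.34893e-08 − 4.07301e-08) = 1.42533e-14.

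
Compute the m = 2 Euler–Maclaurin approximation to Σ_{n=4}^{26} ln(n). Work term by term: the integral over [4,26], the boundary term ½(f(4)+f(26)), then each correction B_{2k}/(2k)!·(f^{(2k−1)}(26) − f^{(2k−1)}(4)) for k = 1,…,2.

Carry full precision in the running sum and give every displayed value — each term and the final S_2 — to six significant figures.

S_2 ≈ 59.4699

The integral term ∫_4^26 ln(x) dx = 57.1653.
Endpoint term: (f(4) + f(26))/2 = (1.38629 + 3.25810)/2 = 2.32220.
Running total after boundary: 59.4875.
Order-1 term: 1/12 · (0.0384615 − 0.250000) = -0.0176282.
After k=1: 59.4699.
Order-2 term: −1/720 · (0.000113792 − 0.0312500) = 4.32447e-05.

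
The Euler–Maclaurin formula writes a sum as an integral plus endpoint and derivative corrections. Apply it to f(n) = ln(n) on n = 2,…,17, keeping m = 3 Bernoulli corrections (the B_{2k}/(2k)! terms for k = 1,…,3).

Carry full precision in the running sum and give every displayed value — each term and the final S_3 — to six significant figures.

∫_2^17 ln(x) dx evaluates to 31.7783.
Endpoint term: (f(2) + f(17))/2 = (0.693147 + 2.83321)/2 = 1.76318.
Integral + boundary = 33.5415.
k=1: B_{2}/(2)! × [f^{(1)}(17) − f^{(1)}(2)] = 1/12 × (0.0588235 − 0.500000) = -0.0367647.
Partial sum through k=1: 33.5047.
k=2: B_{4}/(4)! × [f^{(3)}(17) − f^{(3)}(2)] = −1/720 × (0.000407083 − 0.250000) = 0.000346657.
Partial sum through k=2: 33.5051.
k=3: B_{6}/(6)! × [f^{(5)}(17) − f^{(5)}(2)] = 1/30240 × (1.69031e-05 − 0.750000) = -2.48010e-05.

S_3 ≈ 33.5051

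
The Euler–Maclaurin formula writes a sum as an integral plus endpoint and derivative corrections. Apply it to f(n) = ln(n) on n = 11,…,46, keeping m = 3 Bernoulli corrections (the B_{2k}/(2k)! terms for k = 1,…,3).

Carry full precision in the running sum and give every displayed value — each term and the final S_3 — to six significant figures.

S_3 ≈ 117.848

Integral: ∫_11^46 ln(x) dx = 114.741.
Boundary: ½(f(11) + f(46)) = ½(2.39790 + 3.82864) = 3.11327.
Integral + boundary = 117.854.
Order-1 term: 1/12 · (0.0217391 − 0.0909091) = -0.00576416.
After k=1: 117.848.
Order-2 term: −1/720 · (2.05474e-05 − 0.00150263) = 2.05845e-06.
After k=2: 117.848.
Order-3 term: 1/30240 · (1.16526e-07 − 0.000149021) = -4.92409e-09.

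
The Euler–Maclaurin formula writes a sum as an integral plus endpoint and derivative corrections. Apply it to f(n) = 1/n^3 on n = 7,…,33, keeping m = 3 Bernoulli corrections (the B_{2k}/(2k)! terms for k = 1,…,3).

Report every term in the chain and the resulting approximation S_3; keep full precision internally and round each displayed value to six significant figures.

S_3 ≈ 0.0113198

Integral: ∫_7^33 1/x^3 dx = 0.00974494.
Endpoint term: (f(7) + f(33))/2 = (0.00291545 + 2.78265e-05)/2 = 0.00147164.
Running total after boundary: 0.0112166.
Order-1 term: 1/12 · (-2.52968e-06 − (-0.00124948)) = 0.000103912.
Partial sum through k=1: 0.0113205.
Order-2 term: −1/720 · (-4.64588e-08 − (-0.000509992)) = -7.08257e-07.
Partial sum through k=2: 0.0113198.
Order-3 term: 1/30240 · (-1.79180e-09 − (-0.000437136)) = 1.44555e-08.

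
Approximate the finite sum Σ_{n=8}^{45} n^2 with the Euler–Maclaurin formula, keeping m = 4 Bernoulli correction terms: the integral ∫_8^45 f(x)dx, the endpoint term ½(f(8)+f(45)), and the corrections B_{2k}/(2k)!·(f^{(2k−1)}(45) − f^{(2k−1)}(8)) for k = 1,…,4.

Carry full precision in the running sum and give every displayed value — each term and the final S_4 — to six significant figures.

Integral: ∫_8^45 x^2 dx = 30204.3.
½[f(8) + f(45)] = ½[64.0000 + 2025.00] = 1044.50.
Integral + boundary = 31248.8.
Order-1 term: 1/12 · (90.0000 − 16.0000) = 6.16667.
After k=1: 31255.0.
Order-2 term: −1/720 · (0.00000 − 0.00000) = 0.00000.
After k=2: 31255.0.
Order-3 term: 1/30240 · (0.00000 − 0.00000) = 0.00000.
After k=3: 31255.0.
Order-4 term: −1/1209600 · (0.00000 − 0.00000) = 0.00000.

S_4 ≈ 31255.0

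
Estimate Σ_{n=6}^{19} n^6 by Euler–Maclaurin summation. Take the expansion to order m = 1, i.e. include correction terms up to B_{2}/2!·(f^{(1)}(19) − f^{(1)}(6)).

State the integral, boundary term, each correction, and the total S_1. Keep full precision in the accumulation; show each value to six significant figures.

S_1 ≈ 1.52436e+08

∫_6^19 x^6 dx evaluates to 1.27656e+08.
Endpoint term: (f(6) + f(19))/2 = (46656.0 + 4.70459e+07)/2 = 2.35463e+07.
Integral + boundary = 1.51202e+08.
k=1: B_{2}/(2)! × [f^{(1)}(19) − f^{(1)}(6)] = 1/12 × (1.48566e+07 − 46656.0) = 1.23416e+06.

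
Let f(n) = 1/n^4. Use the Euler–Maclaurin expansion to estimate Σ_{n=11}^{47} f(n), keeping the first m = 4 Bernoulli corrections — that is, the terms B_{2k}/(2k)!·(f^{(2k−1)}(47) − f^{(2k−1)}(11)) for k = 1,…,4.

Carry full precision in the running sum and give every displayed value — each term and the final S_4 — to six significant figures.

S_4 ≈ 0.000283541

The integral term ∫_11^47 1/x^4 dx = 0.000247228.
Boundary: ½(f(11) + f(47)) = ½(6.83013e-05 + 2.04931e-07) = 3.42531e-05.
So far: 0.000281481.
Order-1 term: 1/12 · (-1.74410e-08 − (-2.48369e-05)) = 2.06828e-06.
After k=1: 0.000283549.
Order-2 term: −1/720 · (-2.36862e-10 − (-6.15790e-06)) = -8.55231e-09.
After k=2: 0.000283541.
Order-3 term: 1/30240 · (-6.00466e-12 − (-2.84994e-06)) = 9.42437e-11.
After k=3: 0.000283541.
Order-4 term: −1/1209600 · (-2.44644e-13 − (-2.11979e-06)) = -1.75247e-12.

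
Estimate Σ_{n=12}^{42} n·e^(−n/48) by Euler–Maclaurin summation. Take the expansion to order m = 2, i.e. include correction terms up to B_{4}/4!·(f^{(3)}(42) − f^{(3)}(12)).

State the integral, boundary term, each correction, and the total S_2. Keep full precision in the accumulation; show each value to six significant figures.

The integral term ∫_12^42 x·e^(−x/48) dx = 442.102.
Endpoint term: (f(12) + f(42))/2 = (9.34561 + 17.5082)/2 = 13.4269.
So far: 455.529.
Order-1 term: 1/12 · (0.0521078 − 0.584101) = -0.0443327.
Running total after k=1: 455.485.
Order-2 term: −1/720 · (0.000384476 − 0.000929558) = 7.57059e-07.

S_2 ≈ 455.485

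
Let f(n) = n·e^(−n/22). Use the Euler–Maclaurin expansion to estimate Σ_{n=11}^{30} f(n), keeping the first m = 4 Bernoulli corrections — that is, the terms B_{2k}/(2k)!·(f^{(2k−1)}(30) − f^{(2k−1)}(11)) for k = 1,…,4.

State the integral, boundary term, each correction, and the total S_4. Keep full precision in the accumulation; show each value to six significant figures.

S_4 ≈ 154.926

The integral term ∫_11^30 x·e^(−x/22) dx = 147.787.
Endpoint term: (f(11) + f(30))/2 = (6.67184 + 7.67187)/2 = 7.17186.
So far: 154.959.
Correction k=1: B_{2}/2! · (f^{(1)}(30) − f^{(1)}(11)) = 1/12 · (-0.0929924 − 0.303265) = -0.0330215.
Running total after k=1: 154.926.
Correction k=2: B_{4}/4! · (f^{(3)}(30) − f^{(3)}(11)) = −1/720 · (0.000864599 − 0.00313291) = 3.15043e-06.
Running total after k=2: 154.926.
Correction k=3: B_{6}/6! · (f^{(5)}(30) − f^{(5)}(11)) = 1/30240 · (3.96969e-06 − 1.16513e-05) = -2.54022e-10.
Running total after k=3: 154.926.
Correction k=4: B_{8}/8! · (f^{(7)}(30) − f^{(7)}(11)) = −1/1209600 · (1.27129e-08 − 3.47720e-08) = 1.82367e-14.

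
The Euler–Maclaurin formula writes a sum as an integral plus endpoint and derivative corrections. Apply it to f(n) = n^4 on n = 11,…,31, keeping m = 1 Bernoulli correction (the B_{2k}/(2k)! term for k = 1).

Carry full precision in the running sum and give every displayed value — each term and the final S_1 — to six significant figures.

S_1 ≈ 6.17219e+06

The integral term ∫_11^31 x^4 dx = 5.69362e+06.
Boundary: ½(f(11) + f(31)) = ½(14641.0 + 923521) = 469081.
So far: 6.16270e+06.
Order-1 term: 1/12 · (119164 − 5324.00) = 9486.67.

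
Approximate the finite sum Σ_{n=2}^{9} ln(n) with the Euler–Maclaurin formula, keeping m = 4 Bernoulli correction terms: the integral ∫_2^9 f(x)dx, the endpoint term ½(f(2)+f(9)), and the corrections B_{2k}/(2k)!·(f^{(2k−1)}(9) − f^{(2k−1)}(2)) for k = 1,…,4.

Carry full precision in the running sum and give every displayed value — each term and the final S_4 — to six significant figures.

Integral: ∫_2^9 ln(x) dx = 11.3887.
Endpoint term: (f(2) + f(9))/2 = (0.693147 + 2.19722)/2 = 1.44519.
Integral + boundary = 12.8339.
k=1: B_{2}/(2)! × [f^{(1)}(9) − f^{(1)}(2)] = 1/12 × (0.111111 − 0.500000) = -0.0324074.
After k=1: 12.8015.
k=2: B_{4}/(4)! × [f^{(3)}(9) − f^{(3)}(2)] = −1/720 × (0.00274348 − 0.250000) = 0.000343412.
After k=2: 12.8018.
k=3: B_{6}/(6)! × [f^{(5)}(9) − f^{(5)}(2)] = 1/30240 × (0.000406442 − 0.750000) = -2.47881e-05.
After k=3: 12.8018.
k=4: B_{8}/(8)! × [f^{(7)}(9) − f^{(7)}(2)] = −1/1209600 × (0.000150534 − 5.62500) = 4.65017e-06.

S_4 ≈ 12.8018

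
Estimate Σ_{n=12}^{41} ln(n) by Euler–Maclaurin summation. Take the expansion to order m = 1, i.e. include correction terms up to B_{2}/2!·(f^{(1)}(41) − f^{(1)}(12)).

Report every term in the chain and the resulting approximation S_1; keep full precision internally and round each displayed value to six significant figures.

S_1 ≈ 96.5319

∫_12^41 ln(x) dx evaluates to 93.4376.
Boundary: ½(f(12) + f(41)) = ½(2.48491 + 3.71357) = 3.09924.
So far: 96.5368.
Order-1 term: 1/12 · (0.0243902 − 0.0833333) = -0.00491192.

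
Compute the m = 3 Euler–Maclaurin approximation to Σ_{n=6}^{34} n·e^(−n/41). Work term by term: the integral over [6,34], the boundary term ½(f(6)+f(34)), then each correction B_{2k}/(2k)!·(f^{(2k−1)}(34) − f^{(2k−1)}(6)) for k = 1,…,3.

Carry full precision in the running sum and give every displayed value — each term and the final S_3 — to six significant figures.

The integral term ∫_6^34 x·e^(−x/41) dx = 322.830.
Boundary: ½(f(6) + f(34)) = ½(5.18318 + 14.8365) = 10.0099.
So far: 332.840.
Correction k=1: B_{2}/2! · (f^{(1)}(34) − f^{(1)}(6)) = 1/12 · (0.0745019 − 0.737444) = -0.0552452.
Running total after k=1: 332.785.
Correction k=2: B_{4}/4! · (f^{(3)}(34) − f^{(3)}(6)) = −1/720 · (0.000563497 − 0.00146649) = 1.25416e-06.
Running total after k=2: 332.785.
Correction k=3: B_{6}/6! · (f^{(5)}(34) − f^{(5)}(6)) = 1/30240 · (6.44066e-07 − 1.48381e-06) = -2.77693e-11.

S_3 ≈ 332.785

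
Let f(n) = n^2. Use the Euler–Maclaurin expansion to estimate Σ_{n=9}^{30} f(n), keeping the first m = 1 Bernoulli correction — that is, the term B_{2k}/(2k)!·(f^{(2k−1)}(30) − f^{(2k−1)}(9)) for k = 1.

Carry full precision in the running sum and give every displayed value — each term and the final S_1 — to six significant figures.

S_1 ≈ 9251.00

∫_9^30 x^2 dx evaluates to 8757.00.
Endpoint term: (f(9) + f(30))/2 = (81.0000 + 900.000)/2 = 490.500.
Running total after boundary: 9247.50.
Correction k=1: B_{2}/2! · (f^{(1)}(30) − f^{(1)}(9)) = 1/12 · (60.0000 − 18.0000) = 3.50000.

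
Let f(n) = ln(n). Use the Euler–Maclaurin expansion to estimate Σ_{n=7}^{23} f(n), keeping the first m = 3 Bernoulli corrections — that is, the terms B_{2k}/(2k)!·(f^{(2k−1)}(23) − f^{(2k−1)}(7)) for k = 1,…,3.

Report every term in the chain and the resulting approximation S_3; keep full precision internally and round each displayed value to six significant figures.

S_3 ≈ 45.0274

∫_7^23 ln(x) dx evaluates to 42.4950.
Endpoint term: (f(7) + f(23))/2 = (1.94591 + 3.13549)/2 = 2.54070.
Running total after boundary: 45.0357.
Order-1 term: 1/12 · (0.0434783 − 0.142857) = -0.00828157.
After k=1: 45.0274.
Order-2 term: −1/720 · (0.000164379 − 0.00583090) = 7.87017e-06.
After k=2: 45.0274.
Order-3 term: 1/30240 · (3.72883e-06 − 0.00142798) = -4.70981e-08.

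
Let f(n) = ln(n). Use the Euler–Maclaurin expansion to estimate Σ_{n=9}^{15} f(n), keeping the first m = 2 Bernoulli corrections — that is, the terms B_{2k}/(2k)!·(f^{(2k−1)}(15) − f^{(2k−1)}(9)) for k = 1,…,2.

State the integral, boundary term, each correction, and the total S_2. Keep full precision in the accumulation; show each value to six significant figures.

S_2 ≈ 17.2947

The integral term ∫_9^15 ln(x) dx = 14.8457.
Endpoint term: (f(9) + f(15))/2 = (2.19722 + 2.70805)/2 = 2.45264.
Integral + boundary = 17.2984.
k=1: B_{2}/(2)! × [f^{(1)}(15) − f^{(1)}(9)] = 1/12 × (0.0666667 − 0.111111) = -0.00370370.
Running total after k=1: 17.2947.
k=2: B_{4}/(4)! × [f^{(3)}(15) − f^{(3)}(9)] = −1/720 × (0.000592593 − 0.00274348) = 2.98735e-06.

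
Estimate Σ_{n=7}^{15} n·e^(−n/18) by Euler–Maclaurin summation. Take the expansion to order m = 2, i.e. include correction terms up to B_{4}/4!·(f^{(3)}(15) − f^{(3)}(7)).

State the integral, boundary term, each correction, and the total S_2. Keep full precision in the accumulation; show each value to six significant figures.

Integral: ∫_7^15 x·e^(−x/18) dx = 46.8630.
Boundary: ½(f(7) + f(15)) = ½(4.74467 + 6.51897) = 5.63182.
Integral + boundary = 52.4948.
k=1: B_{2}/(2)! × [f^{(1)}(15) − f^{(1)}(7)] = 1/12 × (0.0724330 − 0.414217) = -0.0284820.
Partial sum through k=1: 52.4663.
k=2: B_{4}/(4)! × [f^{(3)}(15) − f^{(3)}(7)] = −1/720 × (0.00290626 − 0.00546246) = 3.55027e-06.

S_2 ≈ 52.4663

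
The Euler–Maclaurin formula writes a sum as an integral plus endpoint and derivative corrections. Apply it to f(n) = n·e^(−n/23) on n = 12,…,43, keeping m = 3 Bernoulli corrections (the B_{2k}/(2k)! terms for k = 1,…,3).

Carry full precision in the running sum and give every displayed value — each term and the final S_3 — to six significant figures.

Integral: ∫_12^43 x·e^(−x/23) dx = 243.696.
½[f(12) + f(43)] = ½[7.12185 + 6.63020] = 6.87602.
So far: 250.572.
k=1: B_{2}/(2)! × [f^{(1)}(43) − f^{(1)}(12)] = 1/12 × (-0.134079 − 0.283842) = -0.0348267.
Running total after k=1: 250.537.
k=2: B_{4}/(4)! × [f^{(3)}(43) − f^{(3)}(12)] = −1/720 × (0.000329494 − 0.00278037) = 3.40400e-06.
Running total after k=2: 250.537.
k=3: B_{6}/(6)! × [f^{(5)}(43) − f^{(5)}(12)] = 1/30240 × (1.72485e-06 − 9.49751e-06) = -2.57032e-10.

S_3 ≈ 250.537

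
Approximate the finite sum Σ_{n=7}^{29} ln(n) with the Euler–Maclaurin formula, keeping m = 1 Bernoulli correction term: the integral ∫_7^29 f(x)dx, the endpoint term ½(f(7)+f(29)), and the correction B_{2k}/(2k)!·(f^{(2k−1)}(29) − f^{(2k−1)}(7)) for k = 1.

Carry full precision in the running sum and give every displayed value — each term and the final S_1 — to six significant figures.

The integral term ∫_7^29 ln(x) dx = 62.0302.
½[f(7) + f(29)] = ½[1.94591 + 3.36730] = 2.65660.
So far: 64.6868.
Order-1 term: 1/12 · (0.0344828 − 0.142857) = -0.00903120.

S_1 ≈ 64.6778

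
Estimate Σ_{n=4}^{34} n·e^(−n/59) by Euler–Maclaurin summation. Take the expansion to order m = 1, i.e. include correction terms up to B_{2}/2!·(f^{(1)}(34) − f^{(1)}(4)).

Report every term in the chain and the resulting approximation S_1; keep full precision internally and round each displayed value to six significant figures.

S_1 ≈ 401.083

∫_4^34 x·e^(−x/59) dx evaluates to 389.713.
Endpoint term: (f(4) + f(34))/2 = (3.73780 + 19.1077)/2 = 11.4227.
Integral + boundary = 401.136.
k=1: B_{2}/(2)! × [f^{(1)}(34) − f^{(1)}(4)] = 1/12 × (0.238131 − 0.871098) = -0.0527472.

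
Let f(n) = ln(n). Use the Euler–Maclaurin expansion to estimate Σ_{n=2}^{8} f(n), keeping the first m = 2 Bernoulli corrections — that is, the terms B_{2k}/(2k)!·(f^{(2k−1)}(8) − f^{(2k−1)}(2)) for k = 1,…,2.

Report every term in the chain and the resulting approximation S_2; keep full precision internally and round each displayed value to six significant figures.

S_2 ≈ 10.6046

The integral term ∫_2^8 ln(x) dx = 9.24924.
½[f(2) + f(8)] = ½[0.693147 + 2.07944] = 1.38629.
Running total after boundary: 10.6355.
k=1: B_{2}/(2)! × [f^{(1)}(8) − f^{(1)}(2)] = 1/12 × (0.125000 − 0.500000) = -0.0312500.
Running total after k=1: 10.6043.
k=2: B_{4}/(4)! × [f^{(3)}(8) − f^{(3)}(2)] = −1/720 × (0.00390625 − 0.250000) = 0.000341797.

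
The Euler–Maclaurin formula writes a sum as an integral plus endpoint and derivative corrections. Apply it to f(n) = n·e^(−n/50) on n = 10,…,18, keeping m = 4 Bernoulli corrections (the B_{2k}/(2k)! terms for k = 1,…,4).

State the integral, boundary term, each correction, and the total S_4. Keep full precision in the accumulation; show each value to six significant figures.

Integral: ∫_10^18 x·e^(−x/50) dx = 84.0928.
½[f(10) + f(18)] = ½[8.18731 + 12.5582] = 10.3727.
Running total after boundary: 94.4655.
Order-1 term: 1/12 · (0.446513 − 0.654985) = -0.0173726.
After k=1: 94.4481.
Order-2 term: −1/720 · (0.000736746 − 0.000916978) = 2.50323e-07.
After k=2: 94.4481.
Order-3 term: 1/30240 · (5.17955e-07 − 6.28785e-07) = -3.66502e-12.
After k=3: 94.4481.
Order-4 term: −1/1209600 · (2.96485e-10 − 3.56312e-10) = 4.94602e-17.

S_4 ≈ 94.4481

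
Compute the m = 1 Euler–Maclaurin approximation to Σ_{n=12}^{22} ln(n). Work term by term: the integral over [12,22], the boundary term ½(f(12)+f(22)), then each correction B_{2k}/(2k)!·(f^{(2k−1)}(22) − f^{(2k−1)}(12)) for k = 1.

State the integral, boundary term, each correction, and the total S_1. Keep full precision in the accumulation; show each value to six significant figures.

∫_12^22 ln(x) dx evaluates to 28.1841.
Endpoint term: (f(12) + f(22))/2 = (2.48491 + 3.09104)/2 = 2.78797.
Running total after boundary: 30.9720.
Order-1 term: 1/12 · (0.0454545 − 0.0833333) = -0.00315657.

S_1 ≈ 30.9689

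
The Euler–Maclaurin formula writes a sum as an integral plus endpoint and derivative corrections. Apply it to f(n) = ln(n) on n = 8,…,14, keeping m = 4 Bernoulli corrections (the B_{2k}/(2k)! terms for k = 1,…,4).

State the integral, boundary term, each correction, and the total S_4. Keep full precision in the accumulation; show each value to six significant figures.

S_4 ≈ 16.6661

Integral: ∫_8^14 ln(x) dx = 14.3113.
Endpoint term: (f(8) + f(14))/2 = (2.07944 + 2.63906)/2 = 2.35925.
Integral + boundary = 16.6705.
Correction k=1: B_{2}/2! · (f^{(1)}(14) − f^{(1)}(8)) = 1/12 · (0.0714286 − 0.125000) = -0.00446429.
After k=1: 16.6661.
Correction k=2: B_{4}/4! · (f^{(3)}(14) − f^{(3)}(8)) = −1/720 · (0.000728863 − 0.00390625) = 4.41304e-06.
After k=2: 16.6661.
Correction k=3: B_{6}/6! · (f^{(5)}(14) − f^{(5)}(8)) = 1/30240 · (4.46243e-05 − 0.000732422) = -2.27446e-08.
After k=3: 16.6661.
Correction k=4: B_{8}/8! · (f^{(7)}(14) − f^{(7)}(8)) = −1/1209600 · (6.83024e-06 − 0.000343323) = 2.78185e-10.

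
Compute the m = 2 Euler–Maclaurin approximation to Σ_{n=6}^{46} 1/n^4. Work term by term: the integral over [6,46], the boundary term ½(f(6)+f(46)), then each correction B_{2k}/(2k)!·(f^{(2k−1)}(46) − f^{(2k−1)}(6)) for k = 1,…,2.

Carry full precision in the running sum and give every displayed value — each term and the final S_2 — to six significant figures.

The integral term ∫_6^46 1/x^4 dx = 0.00153979.
½[f(6) + f(46)] = ½[0.000771605 + 2.23341e-07] = 0.000385914.
So far: 0.00192570.
Correction k=1: B_{2}/2! · (f^{(1)}(46) − f^{(1)}(6)) = 1/12 · (-1.94210e-08 − (-0.000514403)) = 4.28653e-05.
Running total after k=1: 0.00196856.
Correction k=2: B_{4}/4! · (f^{(3)}(46) − f^{(3)}(6)) = −1/720 · (-2.75345e-10 − (-0.000428669)) = -5.95374e-07.

S_2 ≈ 0.00196797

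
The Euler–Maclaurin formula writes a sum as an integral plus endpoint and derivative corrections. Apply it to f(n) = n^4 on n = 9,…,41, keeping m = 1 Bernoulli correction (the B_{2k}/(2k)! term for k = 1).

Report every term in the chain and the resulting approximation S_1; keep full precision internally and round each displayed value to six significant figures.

The integral term ∫_9^41 x^4 dx = 2.31594e+07.
½[f(9) + f(41)] = ½[6561.00 + 2.82576e+06] = 1.41616e+06.
So far: 2.45756e+07.
Correction k=1: B_{2}/2! · (f^{(1)}(41) − f^{(1)}(9)) = 1/12 · (275684 − 2916.00) = 22730.7.

S_1 ≈ 2.45983e+07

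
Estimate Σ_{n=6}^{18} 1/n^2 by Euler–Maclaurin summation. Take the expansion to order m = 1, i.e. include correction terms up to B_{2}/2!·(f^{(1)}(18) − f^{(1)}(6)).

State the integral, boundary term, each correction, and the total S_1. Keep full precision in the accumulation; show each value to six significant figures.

∫_6^18 1/x^2 dx evaluates to 0.111111.
Boundary: ½(f(6) + f(18)) = ½(0.0277778 + 0.00308642) = 0.0154321.
Running total after boundary: 0.126543.
Order-1 term: 1/12 · (-0.000342936 − (-0.00925926)) = 0.000743027.

S_1 ≈ 0.127286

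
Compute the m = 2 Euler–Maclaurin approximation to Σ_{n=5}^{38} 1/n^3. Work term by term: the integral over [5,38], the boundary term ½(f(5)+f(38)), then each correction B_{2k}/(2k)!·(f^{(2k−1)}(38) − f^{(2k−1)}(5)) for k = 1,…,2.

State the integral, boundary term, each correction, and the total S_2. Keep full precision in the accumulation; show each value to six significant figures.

S_2 ≈ 0.0240574

Integral: ∫_5^38 1/x^3 dx = 0.0196537.
½[f(5) + f(38)] = ½[0.00800000 + 1.82242e-05] = 0.00400911.
Integral + boundary = 0.0236629.
k=1: B_{2}/(2)! × [f^{(1)}(38) − f^{(1)}(5)] = 1/12 × (-1.43876e-06 − (-0.00480000)) = 0.000399880.
After k=1: 0.0240627.
k=2: B_{4}/(4)! × [f^{(3)}(38) − f^{(3)}(5)] = −1/720 × (-1.99274e-08 − (-0.00384000)) = -5.33331e-06.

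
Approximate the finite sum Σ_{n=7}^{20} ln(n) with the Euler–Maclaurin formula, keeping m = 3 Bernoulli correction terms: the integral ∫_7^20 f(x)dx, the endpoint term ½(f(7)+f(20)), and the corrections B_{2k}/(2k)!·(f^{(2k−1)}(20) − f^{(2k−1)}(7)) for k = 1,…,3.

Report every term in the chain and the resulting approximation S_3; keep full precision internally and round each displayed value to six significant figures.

S_3 ≈ 35.7564

Integral: ∫_7^20 ln(x) dx = 33.2933.
Endpoint term: (f(7) + f(20))/2 = (1.94591 + 2.99573)/2 = 2.47082.
Integral + boundary = 35.7641.
Correction k=1: B_{2}/2! · (f^{(1)}(20) − f^{(1)}(7)) = 1/12 · (0.0500000 − 0.142857) = -0.00773810.
Partial sum through k=1: 35.7564.
Correction k=2: B_{4}/4! · (f^{(3)}(20) − f^{(3)}(7)) = −1/720 · (0.000250000 − 0.00583090) = 7.75126e-06.
Partial sum through k=2: 35.7564.
Correction k=3: B_{6}/6! · (f^{(5)}(20) − f^{(5)}(7)) = 1/30240 · (7.50000e-06 − 0.00142798) = -4.69734e-08.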